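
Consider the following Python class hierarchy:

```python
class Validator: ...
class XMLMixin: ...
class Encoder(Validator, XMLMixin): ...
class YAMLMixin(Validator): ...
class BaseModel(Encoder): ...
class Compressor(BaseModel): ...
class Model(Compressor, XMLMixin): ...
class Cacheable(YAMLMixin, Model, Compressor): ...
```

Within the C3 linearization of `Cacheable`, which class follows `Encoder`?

L[Cacheable] = Cacheable + merge(L[YAMLMixin], L[Model], L[Compressor], [YAMLMixin Model Compressor])
  take YAMLMixin:  [YAMLMixin Validator object] + [Model Compressor BaseModel Encoder Validator XMLMixin object] + [Compressor BaseModel Encoder Validator XMLMixin object] + [YAMLMixin Model Compressor]
  take Model:  [Validator object] + [Model Compressor BaseModel Encoder Validator XMLMixin object] + [Compressor BaseModel Encoder Validator XMLMixin object] + [Model Compressor]
  take Compressor:  [Validator object] + [Compressor BaseModel Encoder Validator XMLMixin object] + [Compressor BaseModel Encoder Validator XMLMixin object] + [Compressor]
  take BaseModel:  [Validator object] + [BaseModel Encoder Validator XMLMixin object] + [BaseModel Encoder Validator XMLMixin object]
  take Encoder:  [Validator object] + [Encoder Validator XMLMixin object] + [Encoder Validator XMLMixin object]
  take Validator:  [Validator object] + [Validator XMLMixin object] + [Validator XMLMixin object]
  take XMLMixin:  [object] + [XMLMixin object] + [XMLMixin object]
  take object:  [object] + [object] + [object]
MRO: Cacheable YAMLMixin Model Compressor BaseModel Encoder Validator XMLMixin object
Encoder is at position 5; next is Validator.

Validator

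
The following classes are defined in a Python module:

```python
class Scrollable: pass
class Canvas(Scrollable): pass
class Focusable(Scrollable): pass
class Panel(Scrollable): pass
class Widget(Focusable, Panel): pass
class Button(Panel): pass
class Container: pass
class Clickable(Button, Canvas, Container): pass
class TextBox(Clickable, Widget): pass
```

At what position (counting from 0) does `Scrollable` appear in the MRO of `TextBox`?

7

L[TextBox] = TextBox + merge(L[Clickable], L[Widget], [Clickable Widget])
  take Clickable:  [Clickable Button Panel Canvas Scrollable Container object] + [Widget Focusable Panel Scrollable object] + [Clickable Widget]
  take Button:  [Button Panel Canvas Scrollable Container object] + [Widget Focusable Panel Scrollable object] + [Widget]
  take Widget:  [Panel Canvas Scrollable Container object] + [Widget Focusable Panel Scrollable object] + [Widget]
  take Focusable:  [Panel Canvas Scrollable Container object] + [Focusable Panel Scrollable object]
  take Panel:  [Panel Canvas Scrollable Container object] + [Panel Scrollable object]
  take Canvas:  [Canvas Scrollable Container object] + [Scrollable object]
  take Scrollable:  [Scrollable Container object] + [Scrollable object]
  take Container:  [Container object] + [object]
  take object:  [object] + [object]
MRO: TextBox Clickable Button Widget Focusable Panel Canvas Scrollable Container object
Scrollable sits at index 7.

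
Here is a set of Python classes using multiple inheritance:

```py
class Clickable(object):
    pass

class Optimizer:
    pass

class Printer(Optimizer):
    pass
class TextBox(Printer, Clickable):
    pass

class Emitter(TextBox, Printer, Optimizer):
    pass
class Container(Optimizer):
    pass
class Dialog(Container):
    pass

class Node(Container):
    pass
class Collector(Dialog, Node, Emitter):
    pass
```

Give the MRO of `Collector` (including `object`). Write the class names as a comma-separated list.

Collector, Dialog, Node, Container, Emitter, TextBox, Printer, Optimizer, Clickable, object

L[Collector] = Collector + merge(L[Dialog], L[Node], L[Emitter], [Dialog Node Emitter])
  take Dialog:  [Dialog Container Optimizer object] + [Node Container Optimizer object] + [Emitter TextBox Printer Optimizer Clickable object] + [Dialog Node Emitter]
  take Node:  [Container Optimizer object] + [Node Container Optimizer object] + [Emitter TextBox Printer Optimizer Clickable object] + [Node Emitter]
  take Container:  [Container Optimizer object] + [Container Optimizer object] + [Emitter TextBox Printer Optimizer Clickable object] + [Emitter]
  take Emitter:  [Optimizer object] + [Optimizer object] + [Emitter TextBox Printer Optimizer Clickable object] + [Emitter]
  take TextBox:  [Optimizer object] + [Optimizer object] + [TextBox Printer Optimizer Clickable object]
  take Printer:  [Optimizer object] + [Optimizer object] + [Printer Optimizer Clickable object]
  take Optimizer:  [Optimizer object] + [Optimizer object] + [Optimizer Clickable object]
  take Clickable:  [object] + [object] + [Clickable object]
  take object:  [object] + [object] + [object]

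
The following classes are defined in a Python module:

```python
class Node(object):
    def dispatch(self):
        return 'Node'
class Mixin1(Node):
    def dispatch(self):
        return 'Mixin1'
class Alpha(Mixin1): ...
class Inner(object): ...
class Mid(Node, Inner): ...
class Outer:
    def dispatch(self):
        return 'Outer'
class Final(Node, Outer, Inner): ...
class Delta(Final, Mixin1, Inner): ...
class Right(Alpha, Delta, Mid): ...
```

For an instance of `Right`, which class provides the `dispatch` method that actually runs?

L[Right] = Right + merge(L[Alpha], L[Delta], L[Mid], [Alpha Delta Mid])
  take Alpha:  [Alpha Mixin1 Node object] + [Delta Final Mixin1 Node Outer Inner object] + [Mid Node Inner object] + [Alpha Delta Mid]
  take Delta:  [Mixin1 Node object] + [Delta Final Mixin1 Node Outer Inner object] + [Mid Node Inner object] + [Delta Mid]
  take Final:  [Mixin1 Node object] + [Final Mixin1 Node Outer Inner object] + [Mid Node Inner object] + [Mid]
  take Mixin1:  [Mixin1 Node object] + [Mixin1 Node Outer Inner object] + [Mid Node Inner object] + [Mid]
  take Mid:  [Node object] + [Node Outer Inner object] + [Mid Node Inner object] + [Mid]
  take Node:  [Node object] + [Node Outer Inner object] + [Node Inner object]
  take Outer:  [object] + [Outer Inner object] + [Inner object]
  take Inner:  [object] + [Inner object] + [Inner object]
  take object:  [object] + [object] + [object]
MRO: Right Alpha Delta Final Mixin1 Mid Node Outer Inner object
dispatch is defined in: Mixin1, Node, Outer. First along the MRO is Mixin1.

Mixin1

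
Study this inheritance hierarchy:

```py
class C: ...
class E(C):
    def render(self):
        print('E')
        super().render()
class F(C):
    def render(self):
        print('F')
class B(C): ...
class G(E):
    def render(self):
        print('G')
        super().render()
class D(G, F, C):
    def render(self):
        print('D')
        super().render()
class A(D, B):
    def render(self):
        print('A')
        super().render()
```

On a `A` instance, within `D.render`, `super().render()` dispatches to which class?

G

L[A] = A + merge(L[D], L[B], [D B])
  take D:  [D G E F C object] + [B C object] + [D B]
  take G:  [G E F C object] + [B C object] + [B]
  take E:  [E F C object] + [B C object] + [B]
  take F:  [F C object] + [B C object] + [B]
  take B:  [C object] + [B C object] + [B]
  take C:  [C object] + [C object]
  take object:  [object] + [object]
MRO: A D G E F B C object
super() in D.render on a A instance goes to the class after D in A's MRO: G.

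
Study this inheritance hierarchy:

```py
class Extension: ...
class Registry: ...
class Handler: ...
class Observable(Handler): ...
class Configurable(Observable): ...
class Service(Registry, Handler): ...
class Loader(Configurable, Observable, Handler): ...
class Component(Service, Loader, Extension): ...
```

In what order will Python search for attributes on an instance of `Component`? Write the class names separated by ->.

Component -> Service -> Registry -> Loader -> Configurable -> Observable -> Handler -> Extension -> object

L[Component] = Component + merge(L[Service], L[Loader], L[Extension], [Service Loader Extension])
  take Service:  [Service Registry Handler object] + [Loader Configurable Observable Handler object] + [Extension object] + [Service Loader Extension]
  take Registry:  [Registry Handler object] + [Loader Configurable Observable Handler object] + [Extension object] + [Loader Extension]
  take Loader:  [Handler object] + [Loader Configurable Observable Handler object] + [Extension object] + [Loader Extension]
  take Configurable:  [Handler object] + [Configurable Observable Handler object] + [Extension object] + [Extension]
  take Observable:  [Handler object] + [Observable Handler object] + [Extension object] + [Extension]
  take Handler:  [Handler object] + [Handler object] + [Extension object] + [Extension]
  take Extension:  [object] + [object] + [Extension object] + [Extension]
  take object:  [object] + [object] + [object]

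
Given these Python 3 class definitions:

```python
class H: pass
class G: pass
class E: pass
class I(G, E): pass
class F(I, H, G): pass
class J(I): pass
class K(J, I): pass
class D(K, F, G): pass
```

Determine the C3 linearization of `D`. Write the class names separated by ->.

L[D] = D + merge(L[K], L[F], L[G], [K F G])
  take K:  [K J I G E object] + [F I H G E object] + [G object] + [K F G]
  take J:  [J I G E object] + [F I H G E object] + [G object] + [F G]
  take F:  [I G E object] + [F I H G E object] + [G object] + [F G]
  take I:  [I G E object] + [I H G E object] + [G object] + [G]
  take H:  [G E object] + [H G E object] + [G object] + [G]
  take G:  [G E object] + [G E object] + [G object] + [G]
  take E:  [E object] + [E object] + [object]
  take object:  [object] + [object] + [object]

D -> K -> J -> F -> I -> H -> G -> E -> object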